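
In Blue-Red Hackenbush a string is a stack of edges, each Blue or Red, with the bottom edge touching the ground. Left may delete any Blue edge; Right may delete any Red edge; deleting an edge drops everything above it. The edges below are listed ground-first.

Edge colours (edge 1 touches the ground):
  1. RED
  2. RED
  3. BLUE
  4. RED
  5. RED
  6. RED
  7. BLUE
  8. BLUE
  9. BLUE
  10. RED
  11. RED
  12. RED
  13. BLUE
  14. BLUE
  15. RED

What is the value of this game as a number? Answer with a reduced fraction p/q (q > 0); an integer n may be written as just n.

-15475/8192

Prefix values for RED RED BLUE RED RED RED BLUE BLUE BLUE RED RED RED BLUE BLUE RED via {L|R} + simplicity:
edge 1 of 15 (RED): { none | 0 } ⇒ -1
edge 2 of 15 (RED): { none | -1,0 } ⇒ -2
edge 3 of 15 (BLUE): { -2 | -1,0 } ⇒ -3/2
edge 4 of 15 (RED): { -2 | -3/2,-1,0 } ⇒ -7/4
edge 5 of 15 (RED): { -2 | -7/4,-3/2,-1,0 } ⇒ -15/8
edge 6 of 15 (RED): { -2 | -15/8,-7/4,-3/2,-1,0 } ⇒ -31/16
edge 7 of 15 (BLUE): { -2,-31/16 | -15/8,-7/4,-3/2,-1,0 } ⇒ -61/32
edge 8 of 15 (BLUE): { -2,-31/16,-61/32 | -15/8,-7/4,-3/2,-1,0 } ⇒ -121/64
edge 9 of 15 (BLUE): { -2,-31/16,-61/32,-121/64 | -15/8,-7/4,-3/2,-1,0 } ⇒ -241/128
edge 10 of 15 (RED): { -2,-31/16,-61/32,-121/64 | -241/128,-15/8,-7/4,-3/2,-1,0 } ⇒ -483/256
edge 11 of 15 (RED): { -2,-31/16,-61/32,-121/64 | -483/256,-241/128,-15/8,-7/4,-3/2,-1,0 } ⇒ -967/512
edge 12 of 15 (RED): { -2,-31/16,-61/32,-121/64 | -967/512,-483/256,-241/128,-15/8,-7/4,-3/2,-1,0 } ⇒ -1935/1024
edge 13 of 15 (BLUE): { -2,-31/16,-61/32,-121/64,-1935/1024 | -967/512,-483/256,-241/128,-15/8,-7/4,-3/2,-1,0 } ⇒ -3869/2048
edge 14 of 15 (BLUE): { -2,-31/16,-61/32,-121/64,-1935/1024,-3869/2048 | -967/512,-483/256,-241/128,-15/8,-7/4,-3/2,-1,0 } ⇒ -7737/4096
edge 15 of 15 (RED): { -2,-31/16,-61/32,-121/64,-1935/1024,-3869/2048 | -7737/4096,-967/512,-483/256,-241/128,-15/8,-7/4,-3/2,-1,0 } ⇒ -15475/8192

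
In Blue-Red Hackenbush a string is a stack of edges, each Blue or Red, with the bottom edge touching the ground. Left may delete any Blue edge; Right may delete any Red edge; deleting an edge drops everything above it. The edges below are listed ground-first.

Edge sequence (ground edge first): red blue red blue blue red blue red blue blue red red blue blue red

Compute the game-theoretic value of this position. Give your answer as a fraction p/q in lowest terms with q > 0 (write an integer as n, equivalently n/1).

-9523/16384

r: Left { (no moves) }, Right { 0 } => simplest -1
rb: Left { -1 }, Right { 0 } => simplest -1/2
rbr: Left { -1 }, Right { -1/2 0 } => simplest -3/4
rbrb: Left { -1 -3/4 }, Right { -1/2 0 } => simplest -5/8
rbrbb: Left { -1 -3/4 -5/8 }, Right { -1/2 0 } => simplest -9/16
rbrbbr: Left { -1 -3/4 -5/8 }, Right { -9/16 -1/2 0 } => simplest -19/32
rbrbbrb: Left { -1 -3/4 -5/8 -19/32 }, Right { -9/16 -1/2 0 } => simplest -37/64
rbrbbrbr: Left { -1 -3/4 -5/8 -19/32 }, Right { -37/64 -9/16 -1/2 0 } => simplest -75/128
rbrbbrbrb: Left { -1 -3/4 -5/8 -19/32 -75/128 }, Right { -37/64 -9/16 -1/2 0 } => simplest -149/256
rbrbbrbrbb: Left { -1 -3/4 -5/8 -19/32 -75/128 -149/256 }, Right { -37/64 -9/16 -1/2 0 } => simplest -297/512
rbrbbrbrbbr: Left { -1 -3/4 -5/8 -19/32 -75/128 -149/256 }, Right { -297/512 -37/64 -9/16 -1/2 0 } => simplest -595/1024
rbrbbrbrbbrr: Left { -1 -3/4 -5/8 -19/32 -75/128 -149/256 }, Right { -595/1024 -297/512 -37/64 -9/16 -1/2 0 } => simplest -1191/2048
rbrbbrbrbbrrb: Left { -1 -3/4 -5/8 -19/32 -75/128 -149/256 -1191/2048 }, Right { -595/1024 -297/512 -37/64 -9/16 -1/2 0 } => simplest -2381/4096
rbrbbrbrbbrrbb: Left { -1 -3/4 -5/8 -19/32 -75/128 -149/256 -1191/2048 -2381/4096 }, Right { -595/1024 -297/512 -37/64 -9/16 -1/2 0 } => simplest -4761/8192
rbrbbrbrbbrrbbr: Left { -1 -3/4 -5/8 -19/32 -75/128 -149/256 -1191/2048 -2381/4096 }, Right { -4761/8192 -595/1024 -297/512 -37/64 -9/16 -1/2 0 } => simplest -9523/16384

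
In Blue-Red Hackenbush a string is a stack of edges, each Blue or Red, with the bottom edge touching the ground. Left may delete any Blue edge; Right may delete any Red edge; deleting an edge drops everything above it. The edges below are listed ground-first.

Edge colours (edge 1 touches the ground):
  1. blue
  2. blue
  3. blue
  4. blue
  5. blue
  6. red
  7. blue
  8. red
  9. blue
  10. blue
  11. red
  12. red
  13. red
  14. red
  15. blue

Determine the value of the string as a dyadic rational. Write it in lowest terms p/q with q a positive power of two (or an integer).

b: Left { 0 }, Right { (no moves) } → simplest 1
bb: Left { 0; 1 }, Right { (no moves) } → simplest 2
bbb: Left { 0; 1; 2 }, Right { (no moves) } → simplest 3
bbbb: Left { 0; 1; 2; 3 }, Right { (no moves) } → simplest 4
bbbbb: Left { 0; 1; 2; 3; 4 }, Right { (no moves) } → simplest 5
bbbbbr: Left { 0; 1; 2; 3; 4 }, Right { 5 } → simplest 9/2
bbbbbrb: Left { 0; 1; 2; 3; 4; 9/2 }, Right { 5 } → simplest 19/4
bbbbbrbr: Left { 0; 1; 2; 3; 4; 9/2 }, Right { 19/4; 5 } → simplest 37/8
bbbbbrbrb: Left { 0; 1; 2; 3; 4; 9/2; 37/8 }, Right { 19/4; 5 } → simplest 75/16
bbbbbrbrbb: Left { 0; 1; 2; 3; 4; 9/2; 37/8; 75/16 }, Right { 19/4; 5 } → simplest 151/32
bbbbbrbrbbr: Left { 0; 1; 2; 3; 4; 9/2; 37/8; 75/16 }, Right { 151/32; 19/4; 5 } → simplest 301/64
bbbbbrbrbbrr: Left { 0; 1; 2; 3; 4; 9/2; 37/8; 75/16 }, Right { 301/64; 151/32; 19/4; 5 } → simplest 601/128
bbbbbrbrbbrrr: Left { 0; 1; 2; 3; 4; 9/2; 37/8; 75/16 }, Right { 601/128; 301/64; 151/32; 19/4; 5 } → simplest 1201/256
bbbbbrbrbbrrrr: Left { 0; 1; 2; 3; 4; 9/2; 37/8; 75/16 }, Right { 1201/256; 601/128; 301/64; 151/32; 19/4; 5 } → simplest 2401/512
bbbbbrbrbbrrrrb: Left { 0; 1; 2; 3; 4; 9/2; 37/8; 75/16; 2401/512 }, Right { 1201/256; 601/128; 301/64; 151/32; 19/4; 5 } → simplest 4803/1024

4803/1024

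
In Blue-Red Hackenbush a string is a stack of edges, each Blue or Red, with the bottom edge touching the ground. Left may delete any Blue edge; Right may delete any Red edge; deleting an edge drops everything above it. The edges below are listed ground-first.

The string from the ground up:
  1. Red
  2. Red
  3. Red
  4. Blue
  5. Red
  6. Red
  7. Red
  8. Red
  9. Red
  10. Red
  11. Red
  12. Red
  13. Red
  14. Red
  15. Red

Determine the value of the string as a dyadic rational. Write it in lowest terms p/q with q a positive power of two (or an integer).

-12287/4096

Prefix values for Red Red Red Blue Red Red Red Red Red Red Red Red Red Red Red via {L|R} + simplicity:
edge 1 of 15 (Red): { none | 0 } → -1
edge 2 of 15 (Red): { none | -1 0 } → -2
edge 3 of 15 (Red): { none | -2 -1 0 } → -3
edge 4 of 15 (Blue): { -3 | -2 -1 0 } → -5/2
edge 5 of 15 (Red): { -3 | -5/2 -2 -1 0 } → -11/4
edge 6 of 15 (Red): { -3 | -11/4 -5/2 -2 -1 0 } → -23/8
edge 7 of 15 (Red): { -3 | -23/8 -11/4 -5/2 -2 -1 0 } → -47/16
edge 8 of 15 (Red): { -3 | -47/16 -23/8 -11/4 -5/2 -2 -1 0 } → -95/32
edge 9 of 15 (Red): { -3 | -95/32 -47/16 -23/8 -11/4 -5/2 -2 -1 0 } → -191/64
edge 10 of 15 (Red): { -3 | -191/64 -95/32 -47/16 -23/8 -11/4 -5/2 -2 -1 0 } → -383/128
edge 11 of 15 (Red): { -3 | -383/128 -191/64 -95/32 -47/16 -23/8 -11/4 -5/2 -2 -1 0 } → -767/256
edge 12 of 15 (Red): { -3 | -767/256 -383/128 -191/64 -95/32 -47/16 -23/8 -11/4 -5/2 -2 -1 0 } → -1535/512
edge 13 of 15 (Red): { -3 | -1535/512 -767/256 -383/128 -191/64 -95/32 -47/16 -23/8 -11/4 -5/2 -2 -1 0 } → -3071/1024
edge 14 of 15 (Red): { -3 | -3071/1024 -1535/512 -767/256 -383/128 -191/64 -95/32 -47/16 -23/8 -11/4 -5/2 -2 -1 0 } → -6143/2048
edge 15 of 15 (Red): { -3 | -6143/2048 -3071/1024 -1535/512 -767/256 -383/128 -191/64 -95/32 -47/16 -23/8 -11/4 -5/2 -2 -1 0 } → -12287/4096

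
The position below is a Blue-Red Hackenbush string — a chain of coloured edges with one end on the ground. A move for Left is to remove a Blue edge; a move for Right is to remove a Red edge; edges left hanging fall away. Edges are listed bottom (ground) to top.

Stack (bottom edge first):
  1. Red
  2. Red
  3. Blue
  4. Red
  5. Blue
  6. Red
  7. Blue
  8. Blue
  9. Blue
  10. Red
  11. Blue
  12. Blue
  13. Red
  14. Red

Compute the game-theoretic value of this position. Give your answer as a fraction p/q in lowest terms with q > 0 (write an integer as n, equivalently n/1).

Prefix values for Red Red Blue Red Blue Red Blue Blue Blue Red Blue Blue Red Red via {L|R} + simplicity:
edge 1 of 14 (Red): {  | 0 } — -1
edge 2 of 14 (Red): {  | -1; 0 } — -2
edge 3 of 14 (Blue): { -2 | -1; 0 } — -3/2
edge 4 of 14 (Red): { -2 | -3/2; -1; 0 } — -7/4
edge 5 of 14 (Blue): { -2; -7/4 | -3/2; -1; 0 } — -13/8
edge 6 of 14 (Red): { -2; -7/4 | -13/8; -3/2; -1; 0 } — -27/16
edge 7 of 14 (Blue): { -2; -7/4; -27/16 | -13/8; -3/2; -1; 0 } — -53/32
edge 8 of 14 (Blue): { -2; -7/4; -27/16; -53/32 | -13/8; -3/2; -1; 0 } — -105/64
edge 9 of 14 (Blue): { -2; -7/4; -27/16; -53/32; -105/64 | -13/8; -3/2; -1; 0 } — -209/128
edge 10 of 14 (Red): { -2; -7/4; -27/16; -53/32; -105/64 | -209/128; -13/8; -3/2; -1; 0 } — -419/256
edge 11 of 14 (Blue): { -2; -7/4; -27/16; -53/32; -105/64; -419/256 | -209/128; -13/8; -3/2; -1; 0 } — -837/512
edge 12 of 14 (Blue): { -2; -7/4; -27/16; -53/32; -105/64; -419/256; -837/512 | -209/128; -13/8; -3/2; -1; 0 } — -1673/1024
edge 13 of 14 (Red): { -2; -7/4; -27/16; -53/32; -105/64; -419/256; -837/512 | -1673/1024; -209/128; -13/8; -3/2; -1; 0 } — -3347/2048
edge 14 of 14 (Red): { -2; -7/4; -27/16; -53/32; -105/64; -419/256; -837/512 | -3347/2048; -1673/1024; -209/128; -13/8; -3/2; -1; 0 } — -6695/4096

-6695/4096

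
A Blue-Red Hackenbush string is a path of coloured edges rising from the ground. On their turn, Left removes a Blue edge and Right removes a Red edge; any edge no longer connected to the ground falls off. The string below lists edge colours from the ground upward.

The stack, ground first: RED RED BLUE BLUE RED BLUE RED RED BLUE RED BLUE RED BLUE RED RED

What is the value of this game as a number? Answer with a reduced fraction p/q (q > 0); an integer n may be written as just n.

val(R) = { — | 0 } so -1
val(RR) = { — | -1 0 } so -2
val(RRB) = { -2 | -1 0 } so -3/2
val(RRBB) = { -2 -3/2 | -1 0 } so -5/4
val(RRBBR) = { -2 -3/2 | -5/4 -1 0 } so -11/8
val(RRBBRB) = { -2 -3/2 -11/8 | -5/4 -1 0 } so -21/16
val(RRBBRBR) = { -2 -3/2 -11/8 | -21/16 -5/4 -1 0 } so -43/32
val(RRBBRBRR) = { -2 -3/2 -11/8 | -43/32 -21/16 -5/4 -1 0 } so -87/64
val(RRBBRBRRB) = { -2 -3/2 -11/8 -87/64 | -43/32 -21/16 -5/4 -1 0 } so -173/128
val(RRBBRBRRBR) = { -2 -3/2 -11/8 -87/64 | -173/128 -43/32 -21/16 -5/4 -1 0 } so -347/256
val(RRBBRBRRBRB) = { -2 -3/2 -11/8 -87/64 -347/256 | -173/128 -43/32 -21/16 -5/4 -1 0 } so -693/512
val(RRBBRBRRBRBR) = { -2 -3/2 -11/8 -87/64 -347/256 | -693/512 -173/128 -43/32 -21/16 -5/4 -1 0 } so -1387/1024
val(RRBBRBRRBRBRB) = { -2 -3/2 -11/8 -87/64 -347/256 -1387/1024 | -693/512 -173/128 -43/32 -21/16 -5/4 -1 0 } so -2773/2048
val(RRBBRBRRBRBRBR) = { -2 -3/2 -11/8 -87/64 -347/256 -1387/1024 | -2773/2048 -693/512 -173/128 -43/32 -21/16 -5/4 -1 0 } so -5547/4096
val(RRBBRBRRBRBRBRR) = { -2 -3/2 -11/8 -87/64 -347/256 -1387/1024 | -5547/4096 -2773/2048 -693/512 -173/128 -43/32 -21/16 -5/4 -1 0 } so -11095/8192

-11095/8192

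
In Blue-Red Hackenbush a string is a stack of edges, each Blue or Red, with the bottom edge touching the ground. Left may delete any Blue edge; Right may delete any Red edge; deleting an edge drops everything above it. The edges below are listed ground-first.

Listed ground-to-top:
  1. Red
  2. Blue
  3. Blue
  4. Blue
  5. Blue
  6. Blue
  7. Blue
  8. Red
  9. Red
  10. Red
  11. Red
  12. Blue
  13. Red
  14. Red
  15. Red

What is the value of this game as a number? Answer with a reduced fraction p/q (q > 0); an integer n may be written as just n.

Prefix values for Red Blue Blue Blue Blue Blue Blue Red Red Red Red Blue Red Red Red via {L|R} + simplicity:
edge 1 of 15 (Red): { (no moves) | 0 } so -1
edge 2 of 15 (Blue): { -1 | 0 } so -1/2
edge 3 of 15 (Blue): { -1, -1/2 | 0 } so -1/4
edge 4 of 15 (Blue): { -1, -1/2, -1/4 | 0 } so -1/8
edge 5 of 15 (Blue): { -1, -1/2, -1/4, -1/8 | 0 } so -1/16
edge 6 of 15 (Blue): { -1, -1/2, -1/4, -1/8, -1/16 | 0 } so -1/32
edge 7 of 15 (Blue): { -1, -1/2, -1/4, -1/8, -1/16, -1/32 | 0 } so -1/64
edge 8 of 15 (Red): { -1, -1/2, -1/4, -1/8, -1/16, -1/32 | -1/64, 0 } so -3/128
edge 9 of 15 (Red): { -1, -1/2, -1/4, -1/8, -1/16, -1/32 | -3/128, -1/64, 0 } so -7/256
edge 10 of 15 (Red): { -1, -1/2, -1/4, -1/8, -1/16, -1/32 | -7/256, -3/128, -1/64, 0 } so -15/512
edge 11 of 15 (Red): { -1, -1/2, -1/4, -1/8, -1/16, -1/32 | -15/512, -7/256, -3/128, -1/64, 0 } so -31/1024
edge 12 of 15 (Blue): { -1, -1/2, -1/4, -1/8, -1/16, -1/32, -31/1024 | -15/512, -7/256, -3/128, -1/64, 0 } so -61/2048
edge 13 of 15 (Red): { -1, -1/2, -1/4, -1/8, -1/16, -1/32, -31/1024 | -61/2048, -15/512, -7/256, -3/128, -1/64, 0 } so -123/4096
edge 14 of 15 (Red): { -1, -1/2, -1/4, -1/8, -1/16, -1/32, -31/1024 | -123/4096, -61/2048, -15/512, -7/256, -3/128, -1/64, 0 } so -247/8192
edge 15 of 15 (Red): { -1, -1/2, -1/4, -1/8, -1/16, -1/32, -31/1024 | -247/8192, -123/4096, -61/2048, -15/512, -7/256, -3/128, -1/64, 0 } so -495/16384

-495/16384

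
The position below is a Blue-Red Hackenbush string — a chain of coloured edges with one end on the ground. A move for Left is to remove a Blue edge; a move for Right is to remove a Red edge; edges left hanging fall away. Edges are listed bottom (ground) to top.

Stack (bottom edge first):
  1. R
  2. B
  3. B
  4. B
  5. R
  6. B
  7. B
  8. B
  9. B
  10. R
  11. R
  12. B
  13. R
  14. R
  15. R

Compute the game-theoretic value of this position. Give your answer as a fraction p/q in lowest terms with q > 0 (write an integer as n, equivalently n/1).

Build g(s[:k]) for k = 1..15, string s = R B B B R B B B B R R B R R R.
g_1 [R]  L=[∅]  R=[0]  = -1
g_2 [RB]  L=[-1]  R=[0]  = -1/2
g_3 [RBB]  L=[-1 -1/2]  R=[0]  = -1/4
g_4 [RBBB]  L=[-1 -1/2 -1/4]  R=[0]  = -1/8
g_5 [RBBBR]  L=[-1 -1/2 -1/4]  R=[-1/8 0]  = -3/16
g_6 [RBBBRB]  L=[-1 -1/2 -1/4 -3/16]  R=[-1/8 0]  = -5/32
g_7 [RBBBRBB]  L=[-1 -1/2 -1/4 -3/16 -5/32]  R=[-1/8 0]  = -9/64
g_8 [RBBBRBBB]  L=[-1 -1/2 -1/4 -3/16 -5/32 -9/64]  R=[-1/8 0]  = -17/128
g_9 [RBBBRBBBB]  L=[-1 -1/2 -1/4 -3/16 -5/32 -9/64 -17/128]  R=[-1/8 0]  = -33/256
g_10 [RBBBRBBBBR]  L=[-1 -1/2 -1/4 -3/16 -5/32 -9/64 -17/128]  R=[-33/256 -1/8 0]  = -67/512
g_11 [RBBBRBBBBRR]  L=[-1 -1/2 -1/4 -3/16 -5/32 -9/64 -17/128]  R=[-67/512 -33/256 -1/8 0]  = -135/1024
g_12 [RBBBRBBBBRRB]  L=[-1 -1/2 -1/4 -3/16 -5/32 -9/64 -17/128 -135/1024]  R=[-67/512 -33/256 -1/8 0]  = -269/2048
g_13 [RBBBRBBBBRRBR]  L=[-1 -1/2 -1/4 -3/16 -5/32 -9/64 -17/128 -135/1024]  R=[-269/2048 -67/512 -33/256 -1/8 0]  = -539/4096
g_14 [RBBBRBBBBRRBRR]  L=[-1 -1/2 -1/4 -3/16 -5/32 -9/64 -17/128 -135/1024]  R=[-539/4096 -269/2048 -67/512 -33/256 -1/8 0]  = -1079/8192
g_15 [RBBBRBBBBRRBRRR]  L=[-1 -1/2 -1/4 -3/16 -5/32 -9/64 -17/128 -135/1024]  R=[-1079/8192 -539/4096 -269/2048 -67/512 -33/256 -1/8 0]  = -2159/16384

-2159/16384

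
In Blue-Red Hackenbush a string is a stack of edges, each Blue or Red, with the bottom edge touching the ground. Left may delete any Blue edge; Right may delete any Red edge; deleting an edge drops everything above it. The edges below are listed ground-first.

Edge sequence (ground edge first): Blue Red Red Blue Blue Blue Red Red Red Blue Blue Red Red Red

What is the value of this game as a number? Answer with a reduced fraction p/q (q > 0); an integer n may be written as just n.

Build value(s[:k]) for k = 1..14, string s = Blue Red Red Blue Blue Blue Red Red Red Blue Blue Red Red Red.
value_1 [B]  L=[0]  R=[∅]  -> 1
value_2 [BR]  L=[0]  R=[1]  -> 1/2
value_3 [BRR]  L=[0]  R=[1/2 1]  -> 1/4
value_4 [BRRB]  L=[0 1/4]  R=[1/2 1]  -> 3/8
value_5 [BRRBB]  L=[0 1/4 3/8]  R=[1/2 1]  -> 7/16
value_6 [BRRBBB]  L=[0 1/4 3/8 7/16]  R=[1/2 1]  -> 15/32
value_7 [BRRBBBR]  L=[0 1/4 3/8 7/16]  R=[15/32 1/2 1]  -> 29/64
value_8 [BRRBBBRR]  L=[0 1/4 3/8 7/16]  R=[29/64 15/32 1/2 1]  -> 57/128
value_9 [BRRBBBRRR]  L=[0 1/4 3/8 7/16]  R=[57/128 29/64 15/32 1/2 1]  -> 113/256
value_10 [BRRBBBRRRB]  L=[0 1/4 3/8 7/16 113/256]  R=[57/128 29/64 15/32 1/2 1]  -> 227/512
value_11 [BRRBBBRRRBB]  L=[0 1/4 3/8 7/16 113/256 227/512]  R=[57/128 29/64 15/32 1/2 1]  -> 455/1024
value_12 [BRRBBBRRRBBR]  L=[0 1/4 3/8 7/16 113/256 227/512]  R=[455/1024 57/128 29/64 15/32 1/2 1]  -> 909/2048
value_13 [BRRBBBRRRBBRR]  L=[0 1/4 3/8 7/16 113/256 227/512]  R=[909/2048 455/1024 57/128 29/64 15/32 1/2 1]  -> 1817/4096
value_14 [BRRBBBRRRBBRRR]  L=[0 1/4 3/8 7/16 113/256 227/512]  R=[1817/4096 909/2048 455/1024 57/128 29/64 15/32 1/2 1]  -> 3633/8192

3633/8192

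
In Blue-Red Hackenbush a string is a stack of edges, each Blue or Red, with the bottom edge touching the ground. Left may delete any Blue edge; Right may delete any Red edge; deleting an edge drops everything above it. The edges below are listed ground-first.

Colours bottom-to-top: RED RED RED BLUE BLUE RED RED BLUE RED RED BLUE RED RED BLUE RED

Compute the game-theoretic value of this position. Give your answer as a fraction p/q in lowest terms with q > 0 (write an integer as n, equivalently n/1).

-9947/4096

Recurse on prefixes of the 15-edge string RED RED RED BLUE BLUE RED RED BLUE RED RED BLUE RED RED BLUE RED:
v(R) = {  | 0 } = -1
v(RR) = {  | -1,0 } = -2
v(RRR) = {  | -2,-1,0 } = -3
v(RRRB) = { -3 | -2,-1,0 } = -5/2
v(RRRBB) = { -3,-5/2 | -2,-1,0 } = -9/4
v(RRRBBR) = { -3,-5/2 | -9/4,-2,-1,0 } = -19/8
v(RRRBBRR) = { -3,-5/2 | -19/8,-9/4,-2,-1,0 } = -39/16
v(RRRBBRRB) = { -3,-5/2,-39/16 | -19/8,-9/4,-2,-1,0 } = -77/32
v(RRRBBRRBR) = { -3,-5/2,-39/16 | -77/32,-19/8,-9/4,-2,-1,0 } = -155/64
v(RRRBBRRBRR) = { -3,-5/2,-39/16 | -155/64,-77/32,-19/8,-9/4,-2,-1,0 } = -311/128
v(RRRBBRRBRRB) = { -3,-5/2,-39/16,-311/128 | -155/64,-77/32,-19/8,-9/4,-2,-1,0 } = -621/256
v(RRRBBRRBRRBR) = { -3,-5/2,-39/16,-311/128 | -621/256,-155/64,-77/32,-19/8,-9/4,-2,-1,0 } = -1243/512
v(RRRBBRRBRRBRR) = { -3,-5/2,-39/16,-311/128 | -1243/512,-621/256,-155/64,-77/32,-19/8,-9/4,-2,-1,0 } = -2487/1024
v(RRRBBRRBRRBRRB) = { -3,-5/2,-39/16,-311/128,-2487/1024 | -1243/512,-621/256,-155/64,-77/32,-19/8,-9/4,-2,-1,0 } = -4973/2048
v(RRRBBRRBRRBRRBR) = { -3,-5/2,-39/16,-311/128,-2487/1024 | -4973/2048,-1243/512,-621/256,-155/64,-77/32,-19/8,-9/4,-2,-1,0 } = -9947/4096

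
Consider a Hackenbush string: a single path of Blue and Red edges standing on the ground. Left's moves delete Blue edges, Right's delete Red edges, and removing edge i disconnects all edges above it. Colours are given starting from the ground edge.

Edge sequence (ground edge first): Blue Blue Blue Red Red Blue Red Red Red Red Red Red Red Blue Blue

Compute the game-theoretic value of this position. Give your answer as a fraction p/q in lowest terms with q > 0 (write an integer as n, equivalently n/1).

9223/4096

g(B) = { 0 | · } = 1
g(BB) = { 0; 1 | · } = 2
g(BBB) = { 0; 1; 2 | · } = 3
g(BBBR) = { 0; 1; 2 | 3 } = 5/2
g(BBBRR) = { 0; 1; 2 | 5/2; 3 } = 9/4
g(BBBRRB) = { 0; 1; 2; 9/4 | 5/2; 3 } = 19/8
g(BBBRRBR) = { 0; 1; 2; 9/4 | 19/8; 5/2; 3 } = 37/16
g(BBBRRBRR) = { 0; 1; 2; 9/4 | 37/16; 19/8; 5/2; 3 } = 73/32
g(BBBRRBRRR) = { 0; 1; 2; 9/4 | 73/32; 37/16; 19/8; 5/2; 3 } = 145/64
g(BBBRRBRRRR) = { 0; 1; 2; 9/4 | 145/64; 73/32; 37/16; 19/8; 5/2; 3 } = 289/128
g(BBBRRBRRRRR) = { 0; 1; 2; 9/4 | 289/128; 145/64; 73/32; 37/16; 19/8; 5/2; 3 } = 577/256
g(BBBRRBRRRRRR) = { 0; 1; 2; 9/4 | 577/256; 289/128; 145/64; 73/32; 37/16; 19/8; 5/2; 3 } = 1153/512
g(BBBRRBRRRRRRR) = { 0; 1; 2; 9/4 | 1153/512; 577/256; 289/128; 145/64; 73/32; 37/16; 19/8; 5/2; 3 } = 2305/1024
g(BBBRRBRRRRRRRB) = { 0; 1; 2; 9/4; 2305/1024 | 1153/512; 577/256; 289/128; 145/64; 73/32; 37/16; 19/8; 5/2; 3 } = 4611/2048
g(BBBRRBRRRRRRRBB) = { 0; 1; 2; 9/4; 2305/1024; 4611/2048 | 1153/512; 577/256; 289/128; 145/64; 73/32; 37/16; 19/8; 5/2; 3 } = 9223/4096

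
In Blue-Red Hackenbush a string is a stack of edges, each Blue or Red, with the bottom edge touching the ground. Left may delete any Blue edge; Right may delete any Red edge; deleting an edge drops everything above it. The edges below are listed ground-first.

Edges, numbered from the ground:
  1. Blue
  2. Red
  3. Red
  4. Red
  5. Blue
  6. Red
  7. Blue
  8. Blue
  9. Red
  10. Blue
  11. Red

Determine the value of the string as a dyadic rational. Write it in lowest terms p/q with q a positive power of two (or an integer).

181/1024

Prefix values for Blue Red Red Red Blue Red Blue Blue Red Blue Red via {L|R} + simplicity:
1 of 11 · B · max L 0 · min R +∞ → 1
2 of 11 · BR · max L 0 · min R 1 → 1/2
3 of 11 · BRR · max L 0 · min R 1/2 → 1/4
4 of 11 · BRRR · max L 0 · min R 1/4 → 1/8
5 of 11 · BRRRB · max L 1/8 · min R 1/4 → 3/16
6 of 11 · BRRRBR · max L 1/8 · min R 3/16 → 5/32
7 of 11 · BRRRBRB · max L 5/32 · min R 3/16 → 11/64
8 of 11 · BRRRBRBB · max L 11/64 · min R 3/16 → 23/128
9 of 11 · BRRRBRBBR · max L 11/64 · min R 23/128 → 45/256
10 of 11 · BRRRBRBBRB · max L 45/256 · min R 23/128 → 91/512
11 of 11 · BRRRBRBBRBR · max L 45/256 · min R 91/512 → 181/1024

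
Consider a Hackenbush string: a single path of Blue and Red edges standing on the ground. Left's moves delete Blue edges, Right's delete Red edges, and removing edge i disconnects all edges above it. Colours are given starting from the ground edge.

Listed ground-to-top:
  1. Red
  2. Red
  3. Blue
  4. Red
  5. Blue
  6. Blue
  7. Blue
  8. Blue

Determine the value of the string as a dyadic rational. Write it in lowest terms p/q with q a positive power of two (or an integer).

step 1: add Red to get R; options L={ none } R={ 0 } => -1
step 2: add Red to get RR; options L={ none } R={ -1; 0 } => -2
step 3: add Blue to get RRB; options L={ -2 } R={ -1; 0 } => -3/2
step 4: add Red to get RRBR; options L={ -2 } R={ -3/2; -1; 0 } => -7/4
step 5: add Blue to get RRBRB; options L={ -2; -7/4 } R={ -3/2; -1; 0 } => -13/8
step 6: add Blue to get RRBRBB; options L={ -2; -7/4; -13/8 } R={ -3/2; -1; 0 } => -25/16
step 7: add Blue to get RRBRBBB; options L={ -2; -7/4; -13/8; -25/16 } R={ -3/2; -1; 0 } => -49/32
step 8: add Blue to get RRBRBBBB; options L={ -2; -7/4; -13/8; -25/16; -49/32 } R={ -3/2; -1; 0 } => -97/64

-97/64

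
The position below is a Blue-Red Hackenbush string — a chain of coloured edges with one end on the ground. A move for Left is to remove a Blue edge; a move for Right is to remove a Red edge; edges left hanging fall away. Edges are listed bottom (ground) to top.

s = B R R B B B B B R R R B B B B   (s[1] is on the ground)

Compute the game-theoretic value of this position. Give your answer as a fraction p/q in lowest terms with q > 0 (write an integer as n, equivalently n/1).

7967/16384

Build val(s[:k]) for k = 1..15, string s = B R R B B B B B R R R B B B B.
val_1 [B]  L=[0]  R=[∅]  so 1
val_2 [BR]  L=[0]  R=[1]  so 1/2
val_3 [BRR]  L=[0]  R=[1/2, 1]  so 1/4
val_4 [BRRB]  L=[0, 1/4]  R=[1/2, 1]  so 3/8
val_5 [BRRBB]  L=[0, 1/4, 3/8]  R=[1/2, 1]  so 7/16
val_6 [BRRBBB]  L=[0, 1/4, 3/8, 7/16]  R=[1/2, 1]  so 15/32
val_7 [BRRBBBB]  L=[0, 1/4, 3/8, 7/16, 15/32]  R=[1/2, 1]  so 31/64
val_8 [BRRBBBBB]  L=[0, 1/4, 3/8, 7/16, 15/32, 31/64]  R=[1/2, 1]  so 63/128
val_9 [BRRBBBBBR]  L=[0, 1/4, 3/8, 7/16, 15/32, 31/64]  R=[63/128, 1/2, 1]  so 125/256
val_10 [BRRBBBBBRR]  L=[0, 1/4, 3/8, 7/16, 15/32, 31/64]  R=[125/256, 63/128, 1/2, 1]  so 249/512
val_11 [BRRBBBBBRRR]  L=[0, 1/4, 3/8, 7/16, 15/32, 31/64]  R=[249/512, 125/256, 63/128, 1/2, 1]  so 497/1024
val_12 [BRRBBBBBRRRB]  L=[0, 1/4, 3/8, 7/16, 15/32, 31/64, 497/1024]  R=[249/512, 125/256, 63/128, 1/2, 1]  so 995/2048
val_13 [BRRBBBBBRRRBB]  L=[0, 1/4, 3/8, 7/16, 15/32, 31/64, 497/1024, 995/2048]  R=[249/512, 125/256, 63/128, 1/2, 1]  so 1991/4096
val_14 [BRRBBBBBRRRBBB]  L=[0, 1/4, 3/8, 7/16, 15/32, 31/64, 497/1024, 995/2048, 1991/4096]  R=[249/512, 125/256, 63/128, 1/2, 1]  so 3983/8192
val_15 [BRRBBBBBRRRBBBB]  L=[0, 1/4, 3/8, 7/16, 15/32, 31/64, 497/1024, 995/2048, 1991/4096, 3983/8192]  R=[249/512, 125/256, 63/128, 1/2, 1]  so 7967/16384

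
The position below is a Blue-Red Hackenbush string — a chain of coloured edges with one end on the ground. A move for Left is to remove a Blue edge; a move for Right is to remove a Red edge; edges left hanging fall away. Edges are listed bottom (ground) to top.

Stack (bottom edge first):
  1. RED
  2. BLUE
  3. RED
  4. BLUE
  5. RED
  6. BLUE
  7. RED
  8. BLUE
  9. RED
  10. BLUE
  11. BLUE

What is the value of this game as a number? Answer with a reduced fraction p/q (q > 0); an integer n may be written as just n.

Prefix values for RED BLUE RED BLUE RED BLUE RED BLUE RED BLUE BLUE via {L|R} + simplicity:
edge 1 of 11 (RED): { none | 0 } => -1
edge 2 of 11 (BLUE): { -1 | 0 } => -1/2
edge 3 of 11 (RED): { -1 | -1/2,0 } => -3/4
edge 4 of 11 (BLUE): { -1,-3/4 | -1/2,0 } => -5/8
edge 5 of 11 (RED): { -1,-3/4 | -5/8,-1/2,0 } => -11/16
edge 6 of 11 (BLUE): { -1,-3/4,-11/16 | -5/8,-1/2,0 } => -21/32
edge 7 of 11 (RED): { -1,-3/4,-11/16 | -21/32,-5/8,-1/2,0 } => -43/64
edge 8 of 11 (BLUE): { -1,-3/4,-11/16,-43/64 | -21/32,-5/8,-1/2,0 } => -85/128
edge 9 of 11 (RED): { -1,-3/4,-11/16,-43/64 | -85/128,-21/32,-5/8,-1/2,0 } => -171/256
edge 10 of 11 (BLUE): { -1,-3/4,-11/16,-43/64,-171/256 | -85/128,-21/32,-5/8,-1/2,0 } => -341/512
edge 11 of 11 (BLUE): { -1,-3/4,-11/16,-43/64,-171/256,-341/512 | -85/128,-21/32,-5/8,-1/2,0 } => -681/1024

-681/1024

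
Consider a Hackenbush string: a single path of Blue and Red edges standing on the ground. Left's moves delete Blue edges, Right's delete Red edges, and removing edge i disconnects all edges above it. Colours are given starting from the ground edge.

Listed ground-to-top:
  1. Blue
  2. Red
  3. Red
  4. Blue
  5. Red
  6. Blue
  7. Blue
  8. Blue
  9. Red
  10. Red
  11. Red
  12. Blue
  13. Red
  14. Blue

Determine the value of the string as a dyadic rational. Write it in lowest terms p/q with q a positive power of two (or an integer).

2955/8192

Prefix values for Blue Red Red Blue Red Blue Blue Blue Red Red Red Blue Red Blue via {L|R} + simplicity:
edge 1 of 14 (Blue): { 0 | · } = 1
edge 2 of 14 (Red): { 0 | 1 } = 1/2
edge 3 of 14 (Red): { 0 | 1/2, 1 } = 1/4
edge 4 of 14 (Blue): { 0, 1/4 | 1/2, 1 } = 3/8
edge 5 of 14 (Red): { 0, 1/4 | 3/8, 1/2, 1 } = 5/16
edge 6 of 14 (Blue): { 0, 1/4, 5/16 | 3/8, 1/2, 1 } = 11/32
edge 7 of 14 (Blue): { 0, 1/4, 5/16, 11/32 | 3/8, 1/2, 1 } = 23/64
edge 8 of 14 (Blue): { 0, 1/4, 5/16, 11/32, 23/64 | 3/8, 1/2, 1 } = 47/128
edge 9 of 14 (Red): { 0, 1/4, 5/16, 11/32, 23/64 | 47/128, 3/8, 1/2, 1 } = 93/256
edge 10 of 14 (Red): { 0, 1/4, 5/16, 11/32, 23/64 | 93/256, 47/128, 3/8, 1/2, 1 } = 185/512
edge 11 of 14 (Red): { 0, 1/4, 5/16, 11/32, 23/64 | 185/512, 93/256, 47/128, 3/8, 1/2, 1 } = 369/1024
edge 12 of 14 (Blue): { 0, 1/4, 5/16, 11/32, 23/64, 369/1024 | 185/512, 93/256, 47/128, 3/8, 1/2, 1 } = 739/2048
edge 13 of 14 (Red): { 0, 1/4, 5/16, 11/32, 23/64, 369/1024 | 739/2048, 185/512, 93/256, 47/128, 3/8, 1/2, 1 } = 1477/4096
edge 14 of 14 (Blue): { 0, 1/4, 5/16, 11/32, 23/64, 369/1024, 1477/4096 | 739/2048, 185/512, 93/256, 47/128, 3/8, 1/2, 1 } = 2955/8192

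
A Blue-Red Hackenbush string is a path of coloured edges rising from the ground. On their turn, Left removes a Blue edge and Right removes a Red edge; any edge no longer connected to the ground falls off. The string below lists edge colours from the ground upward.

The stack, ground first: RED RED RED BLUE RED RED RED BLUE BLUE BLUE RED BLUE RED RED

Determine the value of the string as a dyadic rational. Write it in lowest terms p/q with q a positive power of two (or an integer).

Build G(s[:k]) for k = 1..14, string s = RED RED RED BLUE RED RED RED BLUE BLUE BLUE RED BLUE RED RED.
R: Left { ∅ }, Right { 0 } -> simplest -1
RR: Left { ∅ }, Right { -1 0 } -> simplest -2
RRR: Left { ∅ }, Right { -2 -1 0 } -> simplest -3
RRRB: Left { -3 }, Right { -2 -1 0 } -> simplest -5/2
RRRBR: Left { -3 }, Right { -5/2 -2 -1 0 } -> simplest -11/4
RRRBRR: Left { -3 }, Right { -11/4 -5/2 -2 -1 0 } -> simplest -23/8
RRRBRRR: Left { -3 }, Right { -23/8 -11/4 -5/2 -2 -1 0 } -> simplest -47/16
RRRBRRRB: Left { -3 -47/16 }, Right { -23/8 -11/4 -5/2 -2 -1 0 } -> simplest -93/32
RRRBRRRBB: Left { -3 -47/16 -93/32 }, Right { -23/8 -11/4 -5/2 -2 -1 0 } -> simplest -185/64
RRRBRRRBBB: Left { -3 -47/16 -93/32 -185/64 }, Right { -23/8 -11/4 -5/2 -2 -1 0 } -> simplest -369/128
RRRBRRRBBBR: Left { -3 -47/16 -93/32 -185/64 }, Right { -369/128 -23/8 -11/4 -5/2 -2 -1 0 } -> simplest -739/256
RRRBRRRBBBRB: Left { -3 -47/16 -93/32 -185/64 -739/256 }, Right { -369/128 -23/8 -11/4 -5/2 -2 -1 0 } -> simplest -1477/512
RRRBRRRBBBRBR: Left { -3 -47/16 -93/32 -185/64 -739/256 }, Right { -1477/512 -369/128 -23/8 -11/4 -5/2 -2 -1 0 } -> simplest -2955/1024
RRRBRRRBBBRBRR: Left { -3 -47/16 -93/32 -185/64 -739/256 }, Right { -2955/1024 -1477/512 -369/128 -23/8 -11/4 -5/2 -2 -1 0 } -> simplest -5911/2048

-5911/2048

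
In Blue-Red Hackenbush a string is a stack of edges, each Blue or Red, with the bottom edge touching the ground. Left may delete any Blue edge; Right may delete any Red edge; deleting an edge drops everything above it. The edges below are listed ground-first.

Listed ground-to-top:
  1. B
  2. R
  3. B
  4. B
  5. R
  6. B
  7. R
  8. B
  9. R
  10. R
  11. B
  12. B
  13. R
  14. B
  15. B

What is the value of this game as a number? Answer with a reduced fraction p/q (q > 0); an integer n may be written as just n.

Build val(s[:k]) for k = 1..15, string s = B R B B R B R B R R B B R B B.
edge 1 of 15 (B): { 0 |  } ⇒ 1
edge 2 of 15 (R): { 0 | 1 } ⇒ 1/2
edge 3 of 15 (B): { 0; 1/2 | 1 } ⇒ 3/4
edge 4 of 15 (B): { 0; 1/2; 3/4 | 1 } ⇒ 7/8
edge 5 of 15 (R): { 0; 1/2; 3/4 | 7/8; 1 } ⇒ 13/16
edge 6 of 15 (B): { 0; 1/2; 3/4; 13/16 | 7/8; 1 } ⇒ 27/32
edge 7 of 15 (R): { 0; 1/2; 3/4; 13/16 | 27/32; 7/8; 1 } ⇒ 53/64
edge 8 of 15 (B): { 0; 1/2; 3/4; 13/16; 53/64 | 27/32; 7/8; 1 } ⇒ 107/128
edge 9 of 15 (R): { 0; 1/2; 3/4; 13/16; 53/64 | 107/128; 27/32; 7/8; 1 } ⇒ 213/256
edge 10 of 15 (R): { 0; 1/2; 3/4; 13/16; 53/64 | 213/256; 107/128; 27/32; 7/8; 1 } ⇒ 425/512
edge 11 of 15 (B): { 0; 1/2; 3/4; 13/16; 53/64; 425/512 | 213/256; 107/128; 27/32; 7/8; 1 } ⇒ 851/1024
edge 12 of 15 (B): { 0; 1/2; 3/4; 13/16; 53/64; 425/512; 851/1024 | 213/256; 107/128; 27/32; 7/8; 1 } ⇒ 1703/2048
edge 13 of 15 (R): { 0; 1/2; 3/4; 13/16; 53/64; 425/512; 851/1024 | 1703/2048; 213/256; 107/128; 27/32; 7/8; 1 } ⇒ 3405/4096
edge 14 of 15 (B): { 0; 1/2; 3/4; 13/16; 53/64; 425/512; 851/1024; 3405/4096 | 1703/2048; 213/256; 107/128; 27/32; 7/8; 1 } ⇒ 6811/8192
edge 15 of 15 (B): { 0; 1/2; 3/4; 13/16; 53/64; 425/512; 851/1024; 3405/4096; 6811/8192 | 1703/2048; 213/256; 107/128; 27/32; 7/8; 1 } ⇒ 13623/16384

13623/16384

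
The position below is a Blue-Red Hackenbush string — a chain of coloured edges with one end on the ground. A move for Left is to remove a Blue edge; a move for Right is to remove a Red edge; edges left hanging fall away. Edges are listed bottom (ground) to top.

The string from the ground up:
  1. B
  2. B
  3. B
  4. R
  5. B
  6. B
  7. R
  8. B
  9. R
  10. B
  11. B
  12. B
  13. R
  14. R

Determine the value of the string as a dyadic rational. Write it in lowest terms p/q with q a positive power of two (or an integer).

5817/2048

g_1 [B]  L=[0]  R=[·]  gives 1
g_2 [BB]  L=[0; 1]  R=[·]  gives 2
g_3 [BBB]  L=[0; 1; 2]  R=[·]  gives 3
g_4 [BBBR]  L=[0; 1; 2]  R=[3]  gives 5/2
g_5 [BBBRB]  L=[0; 1; 2; 5/2]  R=[3]  gives 11/4
g_6 [BBBRBB]  L=[0; 1; 2; 5/2; 11/4]  R=[3]  gives 23/8
g_7 [BBBRBBR]  L=[0; 1; 2; 5/2; 11/4]  R=[23/8; 3]  gives 45/16
g_8 [BBBRBBRB]  L=[0; 1; 2; 5/2; 11/4; 45/16]  R=[23/8; 3]  gives 91/32
g_9 [BBBRBBRBR]  L=[0; 1; 2; 5/2; 11/4; 45/16]  R=[91/32; 23/8; 3]  gives 181/64
g_10 [BBBRBBRBRB]  L=[0; 1; 2; 5/2; 11/4; 45/16; 181/64]  R=[91/32; 23/8; 3]  gives 363/128
g_11 [BBBRBBRBRBB]  L=[0; 1; 2; 5/2; 11/4; 45/16; 181/64; 363/128]  R=[91/32; 23/8; 3]  gives 727/256
g_12 [BBBRBBRBRBBB]  L=[0; 1; 2; 5/2; 11/4; 45/16; 181/64; 363/128; 727/256]  R=[91/32; 23/8; 3]  gives 1455/512
g_13 [BBBRBBRBRBBBR]  L=[0; 1; 2; 5/2; 11/4; 45/16; 181/64; 363/128; 727/256]  R=[1455/512; 91/32; 23/8; 3]  gives 2909/1024
g_14 [BBBRBBRBRBBBRR]  L=[0; 1; 2; 5/2; 11/4; 45/16; 181/64; 363/128; 727/256]  R=[2909/1024; 1455/512; 91/32; 23/8; 3]  gives 5817/2048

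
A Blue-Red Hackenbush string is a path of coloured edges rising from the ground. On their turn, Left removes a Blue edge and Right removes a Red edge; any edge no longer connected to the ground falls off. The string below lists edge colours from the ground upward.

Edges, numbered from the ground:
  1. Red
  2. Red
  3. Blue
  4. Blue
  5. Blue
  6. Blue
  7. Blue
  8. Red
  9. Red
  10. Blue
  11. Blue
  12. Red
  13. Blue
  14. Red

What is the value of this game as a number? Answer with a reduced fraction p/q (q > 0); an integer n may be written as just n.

Build val(s[:k]) for k = 1..14, string s = Red Red Blue Blue Blue Blue Blue Red Red Blue Blue Red Blue Red.
step 1: add Red to get R; options L={ — } R={ 0 } => -1
step 2: add Red to get RR; options L={ — } R={ -1,0 } => -2
step 3: add Blue to get RRB; options L={ -2 } R={ -1,0 } => -3/2
step 4: add Blue to get RRBB; options L={ -2,-3/2 } R={ -1,0 } => -5/4
step 5: add Blue to get RRBBB; options L={ -2,-3/2,-5/4 } R={ -1,0 } => -9/8
step 6: add Blue to get RRBBBB; options L={ -2,-3/2,-5/4,-9/8 } R={ -1,0 } => -17/16
step 7: add Blue to get RRBBBBB; options L={ -2,-3/2,-5/4,-9/8,-17/16 } R={ -1,0 } => -33/32
step 8: add Red to get RRBBBBBR; options L={ -2,-3/2,-5/4,-9/8,-17/16 } R={ -33/32,-1,0 } => -67/64
step 9: add Red to get RRBBBBBRR; options L={ -2,-3/2,-5/4,-9/8,-17/16 } R={ -67/64,-33/32,-1,0 } => -135/128
step 10: add Blue to get RRBBBBBRRB; options L={ -2,-3/2,-5/4,-9/8,-17/16,-135/128 } R={ -67/64,-33/32,-1,0 } => -269/256
step 11: add Blue to get RRBBBBBRRBB; options L={ -2,-3/2,-5/4,-9/8,-17/16,-135/128,-269/256 } R={ -67/64,-33/32,-1,0 } => -537/512
step 12: add Red to get RRBBBBBRRBBR; options L={ -2,-3/2,-5/4,-9/8,-17/16,-135/128,-269/256 } R={ -537/512,-67/64,-33/32,-1,0 } => -1075/1024
step 13: add Blue to get RRBBBBBRRBBRB; options L={ -2,-3/2,-5/4,-9/8,-17/16,-135/128,-269/256,-1075/1024 } R={ -537/512,-67/64,-33/32,-1,0 } => -2149/2048
step 14: add Red to get RRBBBBBRRBBRBR; options L={ -2,-3/2,-5/4,-9/8,-17/16,-135/128,-269/256,-1075/1024 } R={ -2149/2048,-537/512,-67/64,-33/32,-1,0 } => -4299/4096

-4299/4096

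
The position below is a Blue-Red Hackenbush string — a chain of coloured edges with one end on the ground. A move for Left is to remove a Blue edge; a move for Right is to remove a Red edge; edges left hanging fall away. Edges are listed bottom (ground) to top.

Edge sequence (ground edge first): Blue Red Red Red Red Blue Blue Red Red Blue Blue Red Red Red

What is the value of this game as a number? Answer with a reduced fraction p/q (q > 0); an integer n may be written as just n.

value(B) = { 0 | — } -> 1
value(BR) = { 0 | 1 } -> 1/2
value(BRR) = { 0 | 1/2, 1 } -> 1/4
value(BRRR) = { 0 | 1/4, 1/2, 1 } -> 1/8
value(BRRRR) = { 0 | 1/8, 1/4, 1/2, 1 } -> 1/16
value(BRRRRB) = { 0, 1/16 | 1/8, 1/4, 1/2, 1 } -> 3/32
value(BRRRRBB) = { 0, 1/16, 3/32 | 1/8, 1/4, 1/2, 1 } -> 7/64
value(BRRRRBBR) = { 0, 1/16, 3/32 | 7/64, 1/8, 1/4, 1/2, 1 } -> 13/128
value(BRRRRBBRR) = { 0, 1/16, 3/32 | 13/128, 7/64, 1/8, 1/4, 1/2, 1 } -> 25/256
value(BRRRRBBRRB) = { 0, 1/16, 3/32, 25/256 | 13/128, 7/64, 1/8, 1/4, 1/2, 1 } -> 51/512
value(BRRRRBBRRBB) = { 0, 1/16, 3/32, 25/256, 51/512 | 13/128, 7/64, 1/8, 1/4, 1/2, 1 } -> 103/1024
value(BRRRRBBRRBBR) = { 0, 1/16, 3/32, 25/256, 51/512 | 103/1024, 13/128, 7/64, 1/8, 1/4, 1/2, 1 } -> 205/2048
value(BRRRRBBRRBBRR) = { 0, 1/16, 3/32, 25/256, 51/512 | 205/2048, 103/1024, 13/128, 7/64, 1/8, 1/4, 1/2, 1 } -> 409/4096
value(BRRRRBBRRBBRRR) = { 0, 1/16, 3/32, 25/256, 51/512 | 409/4096, 205/2048, 103/1024, 13/128, 7/64, 1/8, 1/4, 1/2, 1 } -> 817/8192

817/8192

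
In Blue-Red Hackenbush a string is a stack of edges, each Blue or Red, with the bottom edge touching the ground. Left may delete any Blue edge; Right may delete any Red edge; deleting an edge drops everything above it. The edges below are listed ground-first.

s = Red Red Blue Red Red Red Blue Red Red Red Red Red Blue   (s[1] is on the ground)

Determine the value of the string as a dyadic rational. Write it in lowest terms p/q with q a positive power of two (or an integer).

R: Left { · }, Right { 0 } gives simplest -1
RR: Left { · }, Right { -1; 0 } gives simplest -2
RRB: Left { -2 }, Right { -1; 0 } gives simplest -3/2
RRBR: Left { -2 }, Right { -3/2; -1; 0 } gives simplest -7/4
RRBRR: Left { -2 }, Right { -7/4; -3/2; -1; 0 } gives simplest -15/8
RRBRRR: Left { -2 }, Right { -15/8; -7/4; -3/2; -1; 0 } gives simplest -31/16
RRBRRRB: Left { -2; -31/16 }, Right { -15/8; -7/4; -3/2; -1; 0 } gives simplest -61/32
RRBRRRBR: Left { -2; -31/16 }, Right { -61/32; -15/8; -7/4; -3/2; -1; 0 } gives simplest -123/64
RRBRRRBRR: Left { -2; -31/16 }, Right { -123/64; -61/32; -15/8; -7/4; -3/2; -1; 0 } gives simplest -247/128
RRBRRRBRRR: Left { -2; -31/16 }, Right { -247/128; -123/64; -61/32; -15/8; -7/4; -3/2; -1; 0 } gives simplest -495/256
RRBRRRBRRRR: Left { -2; -31/16 }, Right { -495/256; -247/128; -123/64; -61/32; -15/8; -7/4; -3/2; -1; 0 } gives simplest -991/512
RRBRRRBRRRRR: Left { -2; -31/16 }, Right { -991/512; -495/256; -247/128; -123/64; -61/32; -15/8; -7/4; -3/2; -1; 0 } gives simplest -1983/1024
RRBRRRBRRRRRB: Left { -2; -31/16; -1983/1024 }, Right { -991/512; -495/256; -247/128; -123/64; -61/32; -15/8; -7/4; -3/2; -1; 0 } gives simplest -3965/2048

-3965/2048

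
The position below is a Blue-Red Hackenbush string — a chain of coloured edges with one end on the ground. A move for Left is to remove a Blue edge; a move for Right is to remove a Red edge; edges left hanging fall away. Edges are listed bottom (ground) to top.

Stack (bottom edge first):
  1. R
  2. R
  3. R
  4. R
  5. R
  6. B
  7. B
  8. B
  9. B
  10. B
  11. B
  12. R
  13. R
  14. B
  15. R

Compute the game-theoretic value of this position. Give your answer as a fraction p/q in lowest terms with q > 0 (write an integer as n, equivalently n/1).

-4123/1024

edge 1 of 15 (R): { · | 0 } ⇒ -1
edge 2 of 15 (R): { · | -1 0 } ⇒ -2
edge 3 of 15 (R): { · | -2 -1 0 } ⇒ -3
edge 4 of 15 (R): { · | -3 -2 -1 0 } ⇒ -4
edge 5 of 15 (R): { · | -4 -3 -2 -1 0 } ⇒ -5
edge 6 of 15 (B): { -5 | -4 -3 -2 -1 0 } ⇒ -9/2
edge 7 of 15 (B): { -5 -9/2 | -4 -3 -2 -1 0 } ⇒ -17/4
edge 8 of 15 (B): { -5 -9/2 -17/4 | -4 -3 -2 -1 0 } ⇒ -33/8
edge 9 of 15 (B): { -5 -9/2 -17/4 -33/8 | -4 -3 -2 -1 0 } ⇒ -65/16
edge 10 of 15 (B): { -5 -9/2 -17/4 -33/8 -65/16 | -4 -3 -2 -1 0 } ⇒ -129/32
edge 11 of 15 (B): { -5 -9/2 -17/4 -33/8 -65/16 -129/32 | -4 -3 -2 -1 0 } ⇒ -257/64
edge 12 of 15 (R): { -5 -9/2 -17/4 -33/8 -65/16 -129/32 | -257/64 -4 -3 -2 -1 0 } ⇒ -515/128
edge 13 of 15 (R): { -5 -9/2 -17/4 -33/8 -65/16 -129/32 | -515/128 -257/64 -4 -3 -2 -1 0 } ⇒ -1031/256
edge 14 of 15 (B): { -5 -9/2 -17/4 -33/8 -65/16 -129/32 -1031/256 | -515/128 -257/64 -4 -3 -2 -1 0 } ⇒ -2061/512
edge 15 of 15 (R): { -5 -9/2 -17/4 -33/8 -65/16 -129/32 -1031/256 | -2061/512 -515/128 -257/64 -4 -3 -2 -1 0 } ⇒ -4123/1024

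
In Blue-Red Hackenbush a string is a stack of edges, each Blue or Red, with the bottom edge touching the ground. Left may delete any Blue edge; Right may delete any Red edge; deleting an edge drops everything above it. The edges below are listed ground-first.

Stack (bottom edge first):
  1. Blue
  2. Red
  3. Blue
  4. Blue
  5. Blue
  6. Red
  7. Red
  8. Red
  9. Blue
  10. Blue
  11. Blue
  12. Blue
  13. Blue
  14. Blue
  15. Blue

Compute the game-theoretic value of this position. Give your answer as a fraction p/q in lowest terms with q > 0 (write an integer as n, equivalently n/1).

14591/16384

edge 1 of 15 (Blue): { 0 | · } => 1
edge 2 of 15 (Red): { 0 | 1 } => 1/2
edge 3 of 15 (Blue): { 0,1/2 | 1 } => 3/4
edge 4 of 15 (Blue): { 0,1/2,3/4 | 1 } => 7/8
edge 5 of 15 (Blue): { 0,1/2,3/4,7/8 | 1 } => 15/16
edge 6 of 15 (Red): { 0,1/2,3/4,7/8 | 15/16,1 } => 29/32
edge 7 of 15 (Red): { 0,1/2,3/4,7/8 | 29/32,15/16,1 } => 57/64
edge 8 of 15 (Red): { 0,1/2,3/4,7/8 | 57/64,29/32,15/16,1 } => 113/128
edge 9 of 15 (Blue): { 0,1/2,3/4,7/8,113/128 | 57/64,29/32,15/16,1 } => 227/256
edge 10 of 15 (Blue): { 0,1/2,3/4,7/8,113/128,227/256 | 57/64,29/32,15/16,1 } => 455/512
edge 11 of 15 (Blue): { 0,1/2,3/4,7/8,113/128,227/256,455/512 | 57/64,29/32,15/16,1 } => 911/1024
edge 12 of 15 (Blue): { 0,1/2,3/4,7/8,113/128,227/256,455/512,911/1024 | 57/64,29/32,15/16,1 } => 1823/2048
edge 13 of 15 (Blue): { 0,1/2,3/4,7/8,113/128,227/256,455/512,911/1024,1823/2048 | 57/64,29/32,15/16,1 } => 3647/4096
edge 14 of 15 (Blue): { 0,1/2,3/4,7/8,113/128,227/256,455/512,911/1024,1823/2048,3647/4096 | 57/64,29/32,15/16,1 } => 7295/8192
edge 15 of 15 (Blue): { 0,1/2,3/4,7/8,113/128,227/256,455/512,911/1024,1823/2048,3647/4096,7295/8192 | 57/64,29/32,15/16,1 } => 14591/16384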